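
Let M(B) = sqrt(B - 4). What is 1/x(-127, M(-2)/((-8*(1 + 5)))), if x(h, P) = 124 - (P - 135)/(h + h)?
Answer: 3058826496/377668731265 + 2032*I*sqrt(6)/377668731265 ≈ 0.0080992 + 1.3179e-8*I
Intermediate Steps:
M(B) = sqrt(-4 + B)
x(h, P) = 124 - (-135 + P)/(2*h)
1/x(-127, M(-2)/((-8*(1 + 5)))) = 1/((1/2)*(135 - sqrt(-4 - 2)/((-8*(1 + 5))) + 248*(-127))/(-127)) = 1/((1/2)*(-1/127)*(135 - sqrt(-6)/((-8*6)) - 31496)) = 1/((1/2)*(-1/127)*(135 - I*sqrt(6)/(-48) - 31496)) = 1/((1/2)*(-1/127)*(135 - I*sqrt(6)*(-1)/48 - 31496)) = 1/((1/2)*(-1/127)*(135 - (-1)*I*sqrt(6)/48 - 31496)) = 1/((1/2)*(-1/127)*(135 + I*sqrt(6)/48 - 31496)) = 1/((1/2)*(-1/127)*(-31361 + I*sqrt(6)/48)) = 1/(31361/254 - I*sqrt(6)/12192)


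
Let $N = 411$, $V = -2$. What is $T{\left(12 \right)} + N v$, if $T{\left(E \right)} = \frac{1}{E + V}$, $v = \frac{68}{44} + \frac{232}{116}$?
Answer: $\frac{160301}{110} \approx 1457.3$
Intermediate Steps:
$v = \frac{39}{11}$ ($v = 68 \cdot \frac{1}{44} + 232 \cdot \frac{1}{116} = \frac{17}{11} + 2 = \frac{39}{11} \approx 3.5455$)
$T{\left(E \right)} = \frac{1}{-2 + E}$ ($T{\left(E \right)} = \frac{1}{E - 2} = \frac{1}{-2 + E}$)
$T{\left(12 \right)} + N v = \frac{1}{-2 + 12} + 411 \cdot \frac{39}{11} = \frac{1}{10} + \frac{16029}{11} = \frac{160301}{110}$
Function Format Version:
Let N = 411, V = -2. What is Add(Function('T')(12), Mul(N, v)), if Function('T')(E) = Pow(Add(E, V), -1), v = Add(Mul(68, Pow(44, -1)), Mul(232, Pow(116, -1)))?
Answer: Rational(160301, 110) ≈ 1457.3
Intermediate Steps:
v = Rational(39, 11) (v = Add(Mul(68, Rational(1, 44)), Mul(232, Rational(1, 116))) = Add(Rational(17, 11), 2) = Rational(39, 11) ≈ 3.5455)
Function('T')(E) = Pow(Add(-2, E), -1) (Function('T')(E) = Pow(Add(E, -2), -1) = Pow(Add(-2, E), -1))
Add(Function('T')(12), Mul(N, v)) = Add(Pow(Add(-2, 12), -1), Mul(411, Rational(39, 11))) = Add(Pow(10, -1), Rational(16029, 11)) = Add(Rational(1, 10), Rational(16029, 11)) = Rational(160301, 110)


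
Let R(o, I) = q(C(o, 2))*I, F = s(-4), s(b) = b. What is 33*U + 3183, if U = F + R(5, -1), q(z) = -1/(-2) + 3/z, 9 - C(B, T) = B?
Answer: 12039/4 ≈ 3009.8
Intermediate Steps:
C(B, T) = 9 - B
F = -4
q(z) = 1/2 + 3/z (q(z) = -1*(-1/2) + 3/z = 1/2 + 3/z)
R(o, I) = I*(15 - o)/(2*(9 - o)) (R(o, I) = ((6 + (9 - o))/(2*(9 - o)))*I = ((15 - o)/(2*(9 - o)))*I = I*(15 - o)/(2*(9 - o)))
U = -21/4 (U = -4 + (1/2)*(-1)*(-15 + 5)/(-9 + 5) = -4 + (1/2)*(-1)*(-10)/(-4) = -4 + (1/2)*(-1)*(-1/4)*(-10) = -4 - 5/4 = -21/4 ≈ -5.2500)
33*U + 3183 = 33*(-21/4) + 3183 = -693/4 + 3183 = 12039/4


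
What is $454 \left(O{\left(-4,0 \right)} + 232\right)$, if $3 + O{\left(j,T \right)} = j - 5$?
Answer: $99880$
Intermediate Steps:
$O{\left(j,T \right)} = -8 + j$ ($O{\left(j,T \right)} = -3 + \left(j - 5\right) = -3 + \left(-5 + j\right) = -8 + j$)
$454 \left(O{\left(-4,0 \right)} + 232\right) = 454 \left(\left(-8 - 4\right) + 232\right) = 454 \left(-12 + 232\right) = 454 \cdot 220 = 99880$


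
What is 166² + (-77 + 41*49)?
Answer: 29488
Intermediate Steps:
166² + (-77 + 41*49) = 27556 + (-77 + 2009) = 27556 + 1932 = 29488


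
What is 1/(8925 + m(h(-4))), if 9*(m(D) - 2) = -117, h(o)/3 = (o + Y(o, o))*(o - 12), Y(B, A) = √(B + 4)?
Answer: 1/8914 ≈ 0.00011218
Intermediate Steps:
Y(B, A) = √(4 + B)
h(o) = 3*(-12 + o)*(o + √(4 + o)) (h(o) = 3*((o + √(4 + o))*(o - 12)) = 3*((o + √(4 + o))*(-12 + o)) = 3*((-12 + o)*(o + √(4 + o))) = 3*(-12 + o)*(o + √(4 + o)))
m(D) = -11 (m(D) = 2 + (⅑)*(-117) = 2 - 13 = -11)
1/(8925 + m(h(-4))) = 1/(8925 - 11) = 1/8914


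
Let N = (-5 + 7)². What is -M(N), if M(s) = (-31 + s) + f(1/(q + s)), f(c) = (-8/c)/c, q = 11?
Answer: 1827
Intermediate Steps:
f(c) = -8/c²
N = 4 (N = 2² = 4)
M(s) = -31 + s - 8*(11 + s)² (M(s) = (-31 + s) - 8*(11 + s)² = -31 + s - 8*(11 + s)²)
-M(N) = -(-31 + 4 - 8*(11 + 4)²) = -(-31 + 4 - 8*15²) = -(-31 + 4 - 8*225) = -(-31 + 4 - 1800) = -1*(-1827) = 1827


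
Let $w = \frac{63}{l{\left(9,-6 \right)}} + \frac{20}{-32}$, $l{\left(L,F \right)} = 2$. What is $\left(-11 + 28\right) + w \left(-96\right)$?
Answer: $-2947$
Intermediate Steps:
$w = \frac{247}{8}$ ($w = \frac{63}{2} + \frac{20}{-32} = 63 \cdot \frac{1}{2} + 20 \left(- \frac{1}{32}\right) = \frac{63}{2} - \frac{5}{8} = \frac{247}{8} \approx 30.875$)
$\left(-11 + 28\right) + w \left(-96\right) = \left(-11 + 28\right) + \frac{247}{8} \left(-96\right) = 17 - 2964 = -2947$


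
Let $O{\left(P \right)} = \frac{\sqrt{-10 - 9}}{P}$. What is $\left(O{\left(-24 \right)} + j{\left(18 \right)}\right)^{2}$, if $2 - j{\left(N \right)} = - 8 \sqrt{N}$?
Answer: $\frac{\left(48 + 576 \sqrt{2} - i \sqrt{19}\right)^{2}}{576} \approx 1291.7 - 13.055 i$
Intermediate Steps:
$j{\left(N \right)} = 2 + 8 \sqrt{N}$ ($j{\left(N \right)} = 2 - - 8 \sqrt{N} = 2 + 8 \sqrt{N}$)
$O{\left(P \right)} = \frac{i \sqrt{19}}{P}$ ($O{\left(P \right)} = \frac{\sqrt{-19}}{P} = \frac{i \sqrt{19}}{P}$)
$\left(O{\left(-24 \right)} + j{\left(18 \right)}\right)^{2} = \left(\frac{i \sqrt{19}}{-24} + \left(2 + 8 \sqrt{18}\right)\right)^{2} = \left(i \sqrt{19} \left(- \frac{1}{24}\right) + \left(2 + 8 \cdot 3 \sqrt{2}\right)\right)^{2} = \left(- \frac{i \sqrt{19}}{24} + \left(2 + 24 \sqrt{2}\right)\right)^{2} = \left(2 + 24 \sqrt{2} - \frac{i \sqrt{19}}{24}\right)^{2}$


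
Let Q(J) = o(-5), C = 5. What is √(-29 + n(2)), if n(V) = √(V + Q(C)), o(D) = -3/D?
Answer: √(-725 + 5*√65)/5 ≈ 5.2333*I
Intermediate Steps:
Q(J) = ⅗ (Q(J) = -3/(-5) = -3*(-⅕) = ⅗)
n(V) = √(⅗ + V) (n(V) = √(V + ⅗) = √(⅗ + V))
√(-29 + n(2)) = √(-29 + √(15 + 25*2)/5) = √(-29 + √(15 + 50)/5) = √(-29 + √65/5)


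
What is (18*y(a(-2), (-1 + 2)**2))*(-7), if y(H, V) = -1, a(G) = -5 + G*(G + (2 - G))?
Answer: 126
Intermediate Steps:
a(G) = -5 + 2*G (a(G) = -5 + G*2 = -5 + 2*G)
(18*y(a(-2), (-1 + 2)**2))*(-7) = (18*(-1))*(-7) = -18*(-7) = 126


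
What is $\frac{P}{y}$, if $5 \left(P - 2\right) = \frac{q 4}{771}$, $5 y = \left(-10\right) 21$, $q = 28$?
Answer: $- \frac{3911}{80955} \approx -0.048311$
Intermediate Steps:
$y = -42$ ($y = \frac{\left(-10\right) 21}{5} = \frac{1}{5} \left(-210\right) = -42$)
$P = \frac{7822}{3855}$ ($P = 2 + \frac{28 \cdot 4 \cdot \frac{1}{771}}{5} = 2 + \frac{112 \cdot \frac{1}{771}}{5} = 2 + \frac{1}{5} \cdot \frac{112}{771} = 2 + \frac{112}{3855} = \frac{7822}{3855} \approx 2.0291$)
$\frac{P}{y} = \frac{7822}{3855 \left(-42\right)} = \frac{7822}{3855} \left(- \frac{1}{42}\right) = - \frac{3911}{80955}$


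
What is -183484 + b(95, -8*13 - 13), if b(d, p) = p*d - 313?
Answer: -194912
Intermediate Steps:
b(d, p) = -313 + d*p (b(d, p) = d*p - 313 = -313 + d*p)
-183484 + b(95, -8*13 - 13) = -183484 + (-313 + 95*(-8*13 - 13)) = -183484 + (-313 + 95*(-104 - 13)) = -183484 + (-313 + 95*(-117)) = -183484 + (-313 - 11115) = -183484 - 11428 = -194912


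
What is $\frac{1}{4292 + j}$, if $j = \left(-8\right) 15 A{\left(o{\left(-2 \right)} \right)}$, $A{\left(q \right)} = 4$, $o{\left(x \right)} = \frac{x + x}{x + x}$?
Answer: $\frac{1}{3812} \approx 0.00026233$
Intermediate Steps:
$o{\left(x \right)} = 1$ ($o{\left(x \right)} = \frac{2 x}{2 x} = 2 x \frac{1}{2 x} = 1$)
$j = -480$ ($j = \left(-8\right) 15 \cdot 4 = \left(-120\right) 4 = -480$)
$\frac{1}{4292 + j} = \frac{1}{4292 - 480} = \frac{1}{3812}$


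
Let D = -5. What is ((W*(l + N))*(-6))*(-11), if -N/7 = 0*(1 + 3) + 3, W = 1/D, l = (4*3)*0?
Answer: 1386/5 ≈ 277.20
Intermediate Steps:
l = 0 (l = 12*0 = 0)
W = -⅕ (W = 1/(-5) = -⅕ ≈ -0.20000)
N = -21 (N = -7*(0*(1 + 3) + 3) = -7*(0*4 + 3) = -7*(0 + 3) = -7*3 = -21)
((W*(l + N))*(-6))*(-11) = (-(0 - 21)/5*(-6))*(-11) = (-⅕*(-21)*(-6))*(-11) = ((21/5)*(-6))*(-11) = -126/5*(-11) = 1386/5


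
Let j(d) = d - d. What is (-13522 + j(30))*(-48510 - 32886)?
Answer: 1100636712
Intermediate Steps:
j(d) = 0
(-13522 + j(30))*(-48510 - 32886) = (-13522 + 0)*(-48510 - 32886) = -13522*(-81396) = 1100636712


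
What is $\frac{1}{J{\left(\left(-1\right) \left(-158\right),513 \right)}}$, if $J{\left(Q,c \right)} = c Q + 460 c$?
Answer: $\frac{1}{317034} \approx 3.1542 \cdot 10^{-6}$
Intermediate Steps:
$J{\left(Q,c \right)} = 460 c + Q c$ ($J{\left(Q,c \right)} = Q c + 460 c = 460 c + Q c$)
$\frac{1}{J{\left(\left(-1\right) \left(-158\right),513 \right)}} = \frac{1}{513 \left(460 - -158\right)} = \frac{1}{513 \left(460 + 158\right)} = \frac{1}{513 \cdot 618} = \frac{1}{317034}$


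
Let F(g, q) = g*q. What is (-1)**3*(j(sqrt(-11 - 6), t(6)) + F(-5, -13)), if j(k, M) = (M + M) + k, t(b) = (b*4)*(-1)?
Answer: -17 - I*sqrt(17) ≈ -17.0 - 4.1231*I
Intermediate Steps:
t(b) = -4*b (t(b) = (4*b)*(-1) = -4*b)
j(k, M) = k + 2*M (j(k, M) = 2*M + k = k + 2*M)
(-1)**3*(j(sqrt(-11 - 6), t(6)) + F(-5, -13)) = (-1)**3*((sqrt(-11 - 6) + 2*(-4*6)) - 5*(-13)) = -((sqrt(-17) + 2*(-24)) + 65) = -((I*sqrt(17) - 48) + 65) = -((-48 + I*sqrt(17)) + 65) = -(17 + I*sqrt(17)) = -17 - I*sqrt(17)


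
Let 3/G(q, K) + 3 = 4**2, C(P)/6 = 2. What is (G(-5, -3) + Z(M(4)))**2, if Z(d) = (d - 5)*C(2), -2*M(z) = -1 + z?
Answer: 1022121/169 ≈ 6048.1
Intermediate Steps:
C(P) = 12 (C(P) = 6*2 = 12)
G(q, K) = 3/13 (G(q, K) = 3/(-3 + 4**2) = 3/(-3 + 16) = 3/13)
M(z) = 1/2 - z/2 (M(z) = -(-1 + z)/2 = 1/2 - z/2)
Z(d) = -60 + 12*d (Z(d) = (d - 5)*12 = (-5 + d)*12 = -60 + 12*d)
(G(-5, -3) + Z(M(4)))**2 = (3/13 + (-60 + 12*(1/2 - 1/2*4)))**2 = (3/13 + (-60 + 12*(1/2 - 2)))**2 = (3/13 + (-60 + 12*(-3/2)))**2 = (3/13 + (-60 - 18))**2 = (3/13 - 78)**2 = (-1011/13)**2 = 1022121/169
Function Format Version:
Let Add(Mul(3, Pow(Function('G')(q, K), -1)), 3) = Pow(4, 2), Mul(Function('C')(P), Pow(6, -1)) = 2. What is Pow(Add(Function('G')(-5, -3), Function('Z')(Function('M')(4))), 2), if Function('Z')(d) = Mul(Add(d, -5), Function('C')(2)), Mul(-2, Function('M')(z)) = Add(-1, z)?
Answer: Rational(1022121, 169) ≈ 6048.1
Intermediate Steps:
Function('C')(P) = 12 (Function('C')(P) = Mul(6, 2) = 12)
Function('G')(q, K) = Rational(3, 13) (Function('G')(q, K) = Mul(3, Pow(Add(-3, Pow(4, 2)), -1)) = Mul(3, Pow(Add(-3, 16), -1)) = Mul(3, Pow(13, -1)) = Mul(3, Rational(1, 13)) = Rational(3, 13))
Function('M')(z) = Add(Rational(1, 2), Mul(Rational(-1, 2), z)) (Function('M')(z) = Mul(Rational(-1, 2), Add(-1, z)) = Add(Rational(1, 2), Mul(Rational(-1, 2), z)))
Function('Z')(d) = Add(-60, Mul(12, d)) (Function('Z')(d) = Mul(Add(d, -5), 12) = Mul(Add(-5, d), 12) = Add(-60, Mul(12, d)))
Pow(Add(Function('G')(-5, -3), Function('Z')(Function('M')(4))), 2) = Pow(Add(Rational(3, 13), Add(-60, Mul(12, Add(Rational(1, 2), Mul(Rational(-1, 2), 4))))), 2) = Pow(Add(Rational(3, 13), Add(-60, Mul(12, Add(Rational(1, 2), -2)))), 2) = Pow(Add(Rational(3, 13), Add(-60, Mul(12, Rational(-3, 2)))), 2) = Pow(Add(Rational(3, 13), Add(-60, -18)), 2) = Pow(Add(Rational(3, 13), -78), 2) = Pow(Rational(-1011, 13), 2) = Rational(1022121, 169)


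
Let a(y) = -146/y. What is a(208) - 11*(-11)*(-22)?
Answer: -276921/104 ≈ -2662.7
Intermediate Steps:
a(208) - 11*(-11)*(-22) = -146/208 - 11*(-11)*(-22) = -146*1/208 + 121*(-22) = -73/104 - 2662 = -276921/104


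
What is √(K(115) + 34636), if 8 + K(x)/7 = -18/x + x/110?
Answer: √221382951790/2530 ≈ 185.97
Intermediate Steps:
K(x) = -56 - 126/x + 7*x/110 (K(x) = -56 + 7*(-18/x + x/110) = -56 + (-126/x + 7*x/110) = -56 - 126/x + 7*x/110)
√(K(115) + 34636) = √((-56 - 126/115 + (7/110)*115) + 34636) = √((-56 - 126*1/115 + 161/22) + 34636) = √((-56 - 126/115 + 161/22) + 34636) = √(-125937/2530 + 34636) = √(87503143/2530) = √221382951790/2530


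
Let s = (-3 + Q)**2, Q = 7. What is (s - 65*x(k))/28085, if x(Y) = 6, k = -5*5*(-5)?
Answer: -374/28085 ≈ -0.013317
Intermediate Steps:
k = 125 (k = -25*(-5) = 125)
s = 16 (s = (-3 + 7)**2 = 4**2 = 16)
(s - 65*x(k))/28085 = (16 - 65*6)/28085 = (16 - 390)*(1/28085) = -374*1/28085 = -374/28085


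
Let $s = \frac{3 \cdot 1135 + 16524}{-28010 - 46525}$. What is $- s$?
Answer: $\frac{6643}{24845} \approx 0.26738$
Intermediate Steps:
$s = - \frac{6643}{24845}$ ($s = \frac{3405 + 16524}{-74535} = 19929 \left(- \frac{1}{74535}\right) = - \frac{6643}{24845} \approx -0.26738$)
$- s = \left(-1\right) \left(- \frac{6643}{24845}\right) = \frac{6643}{24845}$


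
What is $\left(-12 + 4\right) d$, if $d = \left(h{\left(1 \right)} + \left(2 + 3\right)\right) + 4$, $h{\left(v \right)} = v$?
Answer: $-80$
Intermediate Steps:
$d = 10$ ($d = \left(1 + \left(2 + 3\right)\right) + 4 = \left(1 + 5\right) + 4 = 6 + 4 = 10$)
$\left(-12 + 4\right) d = \left(-12 + 4\right) 10 = \left(-8\right) 10 = -80$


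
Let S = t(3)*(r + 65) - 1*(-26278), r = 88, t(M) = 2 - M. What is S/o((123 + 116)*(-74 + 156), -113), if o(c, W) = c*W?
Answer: -26125/2214574 ≈ -0.011797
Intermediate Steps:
S = 26125 (S = (2 - 1*3)*(88 + 65) - 1*(-26278) = (2 - 3)*153 + 26278 = -1*153 + 26278 = -153 + 26278 = 26125)
o(c, W) = W*c
S/o((123 + 116)*(-74 + 156), -113) = 26125/((-113*(123 + 116)*(-74 + 156))) = 26125/((-27007*82)) = 26125/((-113*19598)) = 26125/(-2214574) = 26125*(-1/2214574) = -26125/2214574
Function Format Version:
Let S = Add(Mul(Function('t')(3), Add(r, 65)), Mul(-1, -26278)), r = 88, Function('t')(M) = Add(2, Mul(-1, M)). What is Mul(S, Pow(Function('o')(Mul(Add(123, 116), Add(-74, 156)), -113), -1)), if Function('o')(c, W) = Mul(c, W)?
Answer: Rational(-26125, 2214574) ≈ -0.011797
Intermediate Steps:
S = 26125 (S = Add(Mul(Add(2, Mul(-1, 3)), Add(88, 65)), Mul(-1, -26278)) = Add(Mul(Add(2, -3), 153), 26278) = Add(Mul(-1, 153), 26278) = Add(-153, 26278) = 26125)
Function('o')(c, W) = Mul(W, c)
Mul(S, Pow(Function('o')(Mul(Add(123, 116), Add(-74, 156)), -113), -1)) = Mul(26125, Pow(Mul(-113, Mul(Add(123, 116), Add(-74, 156))), -1)) = Mul(26125, Pow(Mul(-113, Mul(239, 82)), -1)) = Mul(26125, Pow(Mul(-113, 19598), -1)) = Mul(26125, Pow(-2214574, -1)) = Mul(26125, Rational(-1, 2214574)) = Rational(-26125, 2214574)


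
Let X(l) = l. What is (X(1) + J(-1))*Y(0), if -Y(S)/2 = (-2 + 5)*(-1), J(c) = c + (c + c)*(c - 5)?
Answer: 72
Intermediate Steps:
J(c) = c + 2*c*(-5 + c) (J(c) = c + (2*c)*(-5 + c) = c + 2*c*(-5 + c))
Y(S) = 6 (Y(S) = -2*(-2 + 5)*(-1) = -6*(-1) = -2*(-3) = 6)
(X(1) + J(-1))*Y(0) = (1 - (-9 + 2*(-1)))*6 = (1 - (-9 - 2))*6 = (1 - 1*(-11))*6 = (1 + 11)*6 = 12*6 = 72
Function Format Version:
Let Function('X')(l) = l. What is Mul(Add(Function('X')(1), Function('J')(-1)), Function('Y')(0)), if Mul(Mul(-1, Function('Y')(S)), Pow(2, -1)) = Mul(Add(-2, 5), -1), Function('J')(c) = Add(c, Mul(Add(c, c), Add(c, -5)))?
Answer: 72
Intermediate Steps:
Function('J')(c) = Add(c, Mul(2, c, Add(-5, c))) (Function('J')(c) = Add(c, Mul(Mul(2, c), Add(-5, c))) = Add(c, Mul(2, c, Add(-5, c))))
Function('Y')(S) = 6 (Function('Y')(S) = Mul(-2, Mul(Add(-2, 5), -1)) = Mul(-2, Mul(3, -1)) = Mul(-2, -3) = 6)
Mul(Add(Function('X')(1), Function('J')(-1)), Function('Y')(0)) = Mul(Add(1, Mul(-1, Add(-9, Mul(2, -1)))), 6) = Mul(Add(1, Mul(-1, Add(-9, -2))), 6) = Mul(Add(1, Mul(-1, -11)), 6) = Mul(Add(1, 11), 6) = Mul(12, 6) = 72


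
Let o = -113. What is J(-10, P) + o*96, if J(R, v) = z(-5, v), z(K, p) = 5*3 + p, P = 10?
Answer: -10823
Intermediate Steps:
z(K, p) = 15 + p
J(R, v) = 15 + v
J(-10, P) + o*96 = (15 + 10) - 113*96 = 25 - 10848 = -10823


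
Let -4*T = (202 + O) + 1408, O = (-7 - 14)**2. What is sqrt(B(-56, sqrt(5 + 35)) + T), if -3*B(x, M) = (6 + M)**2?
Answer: sqrt(-19371 - 288*sqrt(10))/6 ≈ 23.736*I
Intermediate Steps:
O = 441 (O = (-21)**2 = 441)
B(x, M) = -(6 + M)**2/3
T = -2051/4 (T = -((202 + 441) + 1408)/4 = -(643 + 1408)/4 = -1/4*2051 = -2051/4 ≈ -512.75)
sqrt(B(-56, sqrt(5 + 35)) + T) = sqrt(-(6 + sqrt(5 + 35))**2/3 - 2051/4) = sqrt(-(6 + sqrt(40))**2/3 - 2051/4) = sqrt(-(6 + 2*sqrt(10))**2/3 - 2051/4) = sqrt(-2051/4 - (6 + 2*sqrt(10))**2/3)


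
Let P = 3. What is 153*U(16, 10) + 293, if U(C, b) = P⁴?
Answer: 12686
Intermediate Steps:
U(C, b) = 81 (U(C, b) = 3⁴ = 81)
153*U(16, 10) + 293 = 153*81 + 293 = 12393 + 293 = 12686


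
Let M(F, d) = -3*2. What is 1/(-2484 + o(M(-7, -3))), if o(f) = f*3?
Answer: -1/2502 ≈ -0.00039968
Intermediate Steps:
M(F, d) = -6
o(f) = 3*f
1/(-2484 + o(M(-7, -3))) = 1/(-2484 + 3*(-6)) = 1/(-2484 - 18) = 1/(-2502) = -1/2502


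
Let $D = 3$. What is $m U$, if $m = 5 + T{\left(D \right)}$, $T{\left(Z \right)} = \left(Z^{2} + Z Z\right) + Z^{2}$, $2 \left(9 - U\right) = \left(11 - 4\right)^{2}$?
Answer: $-496$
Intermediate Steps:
$U = - \frac{31}{2}$ ($U = 9 - \frac{\left(11 - 4\right)^{2}}{2} = 9 - \frac{7^{2}}{2} = 9 - \frac{49}{2} = - \frac{31}{2} \approx -15.5$)
$T{\left(Z \right)} = 3 Z^{2}$ ($T{\left(Z \right)} = \left(Z^{2} + Z^{2}\right) + Z^{2} = 2 Z^{2} + Z^{2} = 3 Z^{2}$)
$m = 32$ ($m = 5 + 3 \cdot 3^{2} = 5 + 3 \cdot 9 = 5 + 27 = 32$)
$m U = 32 \left(- \frac{31}{2}\right) = -496$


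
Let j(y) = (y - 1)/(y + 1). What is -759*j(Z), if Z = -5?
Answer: -2277/2 ≈ -1138.5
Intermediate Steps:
j(y) = (-1 + y)/(1 + y)
-759*j(Z) = -759*(-1 - 5)/(1 - 5) = -759*(-6)/(-4) = -(-759)*(-6)/4 = -759*3/2 = -2277/2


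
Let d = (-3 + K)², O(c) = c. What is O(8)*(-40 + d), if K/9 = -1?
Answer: 832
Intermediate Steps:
K = -9 (K = 9*(-1) = -9)
d = 144 (d = (-3 - 9)² = (-12)² = 144)
O(8)*(-40 + d) = 8*(-40 + 144) = 8*104 = 832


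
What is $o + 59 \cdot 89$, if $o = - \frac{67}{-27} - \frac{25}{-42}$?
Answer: $\frac{1986041}{378} \approx 5254.1$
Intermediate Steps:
$o = \frac{1163}{378}$ ($o = \left(-67\right) \left(- \frac{1}{27}\right) - - \frac{25}{42} = \frac{67}{27} + \frac{25}{42} = \frac{1163}{378} \approx 3.0767$)
$o + 59 \cdot 89 = \frac{1163}{378} + 59 \cdot 89 = \frac{1163}{378} + 5251 = \frac{1986041}{378}$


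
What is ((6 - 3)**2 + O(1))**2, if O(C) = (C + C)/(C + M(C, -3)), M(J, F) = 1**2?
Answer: 100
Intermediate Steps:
M(J, F) = 1
O(C) = 2*C/(1 + C) (O(C) = (C + C)/(C + 1) = (2*C)/(1 + C) = 2*C/(1 + C))
((6 - 3)**2 + O(1))**2 = ((6 - 3)**2 + 2*1/(1 + 1))**2 = (3**2 + 2*1/2)**2 = (9 + 2*1*(1/2))**2 = (9 + 1)**2 = 10**2 = 100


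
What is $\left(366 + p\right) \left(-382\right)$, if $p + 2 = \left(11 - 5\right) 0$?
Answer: $-139048$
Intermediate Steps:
$p = -2$ ($p = -2 + \left(11 - 5\right) 0 = -2 + 6 \cdot 0 = -2 + 0 = -2$)
$\left(366 + p\right) \left(-382\right) = \left(366 - 2\right) \left(-382\right) = 364 \left(-382\right) = -139048$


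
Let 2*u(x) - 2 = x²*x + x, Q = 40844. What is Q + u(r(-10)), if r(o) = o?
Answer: 40340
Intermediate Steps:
u(x) = 1 + x/2 + x³/2 (u(x) = 1 + (x²*x + x)/2 = 1 + (x³ + x)/2 = 1 + (x + x³)/2 = 1 + (x/2 + x³/2) = 1 + x/2 + x³/2)
Q + u(r(-10)) = 40844 + (1 + (½)*(-10) + (½)*(-10)³) = 40844 + (1 - 5 + (½)*(-1000)) = 40844 + (1 - 5 - 500) = 40844 - 504 = 40340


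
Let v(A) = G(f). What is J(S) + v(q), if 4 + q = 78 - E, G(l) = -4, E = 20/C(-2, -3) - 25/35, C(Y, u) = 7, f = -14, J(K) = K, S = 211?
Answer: 207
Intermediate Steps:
E = 15/7 (E = 20/7 - 25/35 = 20*(⅐) - 25*1/35 = 20/7 - 5/7 = 15/7 ≈ 2.1429)
q = 503/7 (q = -4 + (78 - 1*15/7) = -4 + (78 - 15/7) = -4 + 531/7 = 503/7 ≈ 71.857)
v(A) = -4
J(S) + v(q) = 211 - 4 = 207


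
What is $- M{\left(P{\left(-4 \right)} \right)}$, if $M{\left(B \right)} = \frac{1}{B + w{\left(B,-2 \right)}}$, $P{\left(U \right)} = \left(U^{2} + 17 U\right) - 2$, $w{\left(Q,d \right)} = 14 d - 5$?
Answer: $\frac{1}{87} \approx 0.011494$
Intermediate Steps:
$w{\left(Q,d \right)} = -5 + 14 d$
$P{\left(U \right)} = -2 + U^{2} + 17 U$
$M{\left(B \right)} = \frac{1}{-33 + B}$ ($M{\left(B \right)} = \frac{1}{B + \left(-5 + 14 \left(-2\right)\right)} = \frac{1}{B - 33} = \frac{1}{-33 + B}$)
$- M{\left(P{\left(-4 \right)} \right)} = - \frac{1}{-33 + \left(-2 + \left(-4\right)^{2} + 17 \left(-4\right)\right)} = - \frac{1}{-33 - 54} = - \frac{1}{-87} = \left(-1\right) \left(- \frac{1}{87}\right) = \frac{1}{87}$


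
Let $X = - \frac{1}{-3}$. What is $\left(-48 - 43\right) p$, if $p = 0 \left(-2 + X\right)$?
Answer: $0$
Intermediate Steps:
$X = \frac{1}{3}$ ($X = \left(-1\right) \left(- \frac{1}{3}\right) = \frac{1}{3} \approx 0.33333$)
$p = 0$ ($p = 0 \left(-2 + \frac{1}{3}\right) = 0 \left(- \frac{5}{3}\right) = 0$)
$\left(-48 - 43\right) p = \left(-48 - 43\right) 0 = \left(-91\right) 0 = 0$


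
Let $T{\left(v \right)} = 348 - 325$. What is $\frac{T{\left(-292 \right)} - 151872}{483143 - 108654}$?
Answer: $- \frac{151849}{374489} \approx -0.40548$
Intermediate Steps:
$T{\left(v \right)} = 23$
$\frac{T{\left(-292 \right)} - 151872}{483143 - 108654} = \frac{23 - 151872}{483143 - 108654} = - \frac{151849}{374489}$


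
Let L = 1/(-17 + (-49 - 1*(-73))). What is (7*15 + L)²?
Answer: 541696/49 ≈ 11055.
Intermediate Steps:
L = ⅐ (L = 1/(-17 + (-49 + 73)) = 1/(-17 + 24) = 1/7 = ⅐ ≈ 0.14286)
(7*15 + L)² = (7*15 + ⅐)² = (105 + ⅐)² = (736/7)² = 541696/49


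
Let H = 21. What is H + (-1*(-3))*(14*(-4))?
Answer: -147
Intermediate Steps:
H + (-1*(-3))*(14*(-4)) = 21 + (-1*(-3))*(14*(-4)) = 21 + 3*(-56) = 21 - 168 = -147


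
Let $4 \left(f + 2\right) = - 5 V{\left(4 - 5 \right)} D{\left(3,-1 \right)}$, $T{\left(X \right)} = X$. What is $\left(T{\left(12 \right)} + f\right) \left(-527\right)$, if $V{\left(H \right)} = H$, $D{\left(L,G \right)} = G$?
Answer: $- \frac{18445}{4} \approx -4611.3$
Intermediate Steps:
$f = - \frac{13}{4}$ ($f = -2 + \frac{- 5 \left(4 - 5\right) \left(-1\right)}{4} = -2 + \frac{\left(-5\right) \left(-1\right) \left(-1\right)}{4} = -2 + \frac{5 \left(-1\right)}{4} = -2 + \frac{1}{4} \left(-5\right) = -2 - \frac{5}{4} = - \frac{13}{4} \approx -3.25$)
$\left(T{\left(12 \right)} + f\right) \left(-527\right) = \left(12 - \frac{13}{4}\right) \left(-527\right) = \frac{35}{4} \left(-527\right) = - \frac{18445}{4}$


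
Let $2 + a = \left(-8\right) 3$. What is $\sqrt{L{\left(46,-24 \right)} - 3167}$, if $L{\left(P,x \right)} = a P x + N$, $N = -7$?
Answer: $\sqrt{25530} \approx 159.78$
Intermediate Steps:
$a = -26$ ($a = -2 - 24 = -26$)
$L{\left(P,x \right)} = -7 - 26 P x$ ($L{\left(P,x \right)} = - 26 P x - 7 = -7 - 26 P x$)
$\sqrt{L{\left(46,-24 \right)} - 3167} = \sqrt{\left(-7 - 1196 \left(-24\right)\right) - 3167} = \sqrt{\left(-7 + 28704\right) - 3167} = \sqrt{28697 - 3167} = \sqrt{25530}$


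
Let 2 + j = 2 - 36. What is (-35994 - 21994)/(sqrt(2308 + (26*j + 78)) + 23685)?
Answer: -274689156/112195555 + 57988*sqrt(58)/112195555 ≈ -2.4444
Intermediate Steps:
j = -36 (j = -2 + (2 - 36) = -2 - 34 = -36)
(-35994 - 21994)/(sqrt(2308 + (26*j + 78)) + 23685) = (-35994 - 21994)/(sqrt(2308 + (26*(-36) + 78)) + 23685) = -57988/(sqrt(2308 + (-936 + 78)) + 23685) = -57988/(sqrt(2308 - 858) + 23685) = -57988/(sqrt(1450) + 23685) = -57988/(5*sqrt(58) + 23685) = -57988/(23685 + 5*sqrt(58))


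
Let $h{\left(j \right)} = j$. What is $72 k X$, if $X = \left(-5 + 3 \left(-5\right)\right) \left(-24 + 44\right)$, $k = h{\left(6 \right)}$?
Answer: $-172800$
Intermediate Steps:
$k = 6$
$X = -400$ ($X = \left(-5 - 15\right) 20 = \left(-20\right) 20 = -400$)
$72 k X = 72 \cdot 6 \left(-400\right) = 432 \left(-400\right) = -172800$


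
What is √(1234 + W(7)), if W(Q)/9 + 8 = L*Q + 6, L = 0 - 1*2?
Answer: √1090 ≈ 33.015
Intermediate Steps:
L = -2 (L = 0 - 2 = -2)
W(Q) = -18 - 18*Q (W(Q) = -72 + 9*(-2*Q + 6) = -72 + 9*(6 - 2*Q) = -72 + (54 - 18*Q) = -18 - 18*Q)
√(1234 + W(7)) = √(1234 + (-18 - 18*7)) = √(1234 + (-18 - 126)) = √(1234 - 144) = √1090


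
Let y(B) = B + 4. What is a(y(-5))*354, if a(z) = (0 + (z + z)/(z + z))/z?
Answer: -354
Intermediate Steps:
y(B) = 4 + B
a(z) = 1/z (a(z) = (0 + (2*z)/((2*z)))/z = (0 + (2*z)*(1/(2*z)))/z = (0 + 1)/z = 1/z)
a(y(-5))*354 = 354/(4 - 5) = 354/(-1) = -1*354 = -354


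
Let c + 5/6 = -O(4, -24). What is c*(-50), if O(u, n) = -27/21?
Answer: -475/21 ≈ -22.619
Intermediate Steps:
O(u, n) = -9/7 (O(u, n) = -27*1/21 = -9/7)
c = 19/42 (c = -5/6 - 1*(-9/7) = -5/6 + 9/7 = 19/42 ≈ 0.45238)
c*(-50) = (19/42)*(-50) = -475/21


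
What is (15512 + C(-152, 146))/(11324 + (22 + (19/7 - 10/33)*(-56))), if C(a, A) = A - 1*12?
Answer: 258159/184981 ≈ 1.3956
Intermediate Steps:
C(a, A) = -12 + A (C(a, A) = A - 12 = -12 + A)
(15512 + C(-152, 146))/(11324 + (22 + (19/7 - 10/33)*(-56))) = (15512 + (-12 + 146))/(11324 + (22 + (19/7 - 10/33)*(-56))) = (15512 + 134)/(11324 + (22 + (19*(⅐) - 10*1/33)*(-56))) = 15646/(11324 + (22 + (19/7 - 10/33)*(-56))) = 15646/(11324 + (22 + (557/231)*(-56))) = 15646/(11324 + (22 - 4456/33)) = 15646/(11324 - 3730/33) = 15646/(369962/33) = 15646*(33/369962) = 258159/184981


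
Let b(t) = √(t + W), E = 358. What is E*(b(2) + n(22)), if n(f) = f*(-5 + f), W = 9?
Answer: 133892 + 358*√11 ≈ 1.3508e+5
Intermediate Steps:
b(t) = √(9 + t) (b(t) = √(t + 9) = √(9 + t))
E*(b(2) + n(22)) = 358*(√(9 + 2) + 22*(-5 + 22)) = 358*(√11 + 22*17) = 358*(√11 + 374) = 358*(374 + √11) = 133892 + 358*√11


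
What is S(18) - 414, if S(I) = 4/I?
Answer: -3724/9 ≈ -413.78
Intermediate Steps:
S(18) - 414 = 4/18 - 414 = 4*(1/18) - 414 = 2/9 - 414 = -3724/9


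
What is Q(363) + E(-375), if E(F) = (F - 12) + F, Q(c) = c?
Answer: -399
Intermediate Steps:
E(F) = -12 + 2*F (E(F) = (-12 + F) + F = -12 + 2*F)
Q(363) + E(-375) = 363 + (-12 + 2*(-375)) = 363 + (-12 - 750) = 363 - 762 = -399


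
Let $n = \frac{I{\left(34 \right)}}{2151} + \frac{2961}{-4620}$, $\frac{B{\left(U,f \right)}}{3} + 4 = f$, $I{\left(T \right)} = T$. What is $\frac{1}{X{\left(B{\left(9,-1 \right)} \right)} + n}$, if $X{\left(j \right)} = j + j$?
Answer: $- \frac{473220}{14492411} \approx -0.032653$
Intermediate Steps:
$B{\left(U,f \right)} = -12 + 3 f$
$n = - \frac{295811}{473220}$ ($n = \frac{34}{2151} + \frac{2961}{-4620} = 34 \cdot \frac{1}{2151} + 2961 \left(- \frac{1}{4620}\right) = \frac{34}{2151} - \frac{141}{220} = - \frac{295811}{473220} \approx -0.6251$)
$X{\left(j \right)} = 2 j$
$\frac{1}{X{\left(B{\left(9,-1 \right)} \right)} + n} = \frac{1}{2 \left(-12 + 3 \left(-1\right)\right) - \frac{295811}{473220}} = \frac{1}{2 \left(-12 - 3\right) - \frac{295811}{473220}} = \frac{1}{2 \left(-15\right) - \frac{295811}{473220}} = \frac{1}{-30 - \frac{295811}{473220}} = \frac{1}{- \frac{14492411}{473220}} = - \frac{473220}{14492411}$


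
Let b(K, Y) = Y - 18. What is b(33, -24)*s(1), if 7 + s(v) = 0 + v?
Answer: 252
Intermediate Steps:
s(v) = -7 + v (s(v) = -7 + (0 + v) = -7 + v)
b(K, Y) = -18 + Y
b(33, -24)*s(1) = (-18 - 24)*(-7 + 1) = -42*(-6) = 252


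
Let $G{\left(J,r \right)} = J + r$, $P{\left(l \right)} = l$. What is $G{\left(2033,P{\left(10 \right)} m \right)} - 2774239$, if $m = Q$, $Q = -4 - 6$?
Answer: $-2772306$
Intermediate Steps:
$Q = -10$ ($Q = -4 - 6 = -10$)
$m = -10$
$G{\left(2033,P{\left(10 \right)} m \right)} - 2774239 = \left(2033 + 10 \left(-10\right)\right) - 2774239 = \left(2033 - 100\right) - 2774239 = 1933 - 2774239 = -2772306$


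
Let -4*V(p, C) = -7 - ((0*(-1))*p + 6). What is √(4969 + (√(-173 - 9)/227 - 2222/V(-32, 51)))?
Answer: √(37318177793 + 38363*I*√182)/2951 ≈ 65.462 + 0.00045393*I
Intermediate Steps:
V(p, C) = 13/4 (V(p, C) = -(-7 - ((0*(-1))*p + 6))/4 = -(-7 - (0*p + 6))/4 = -(-7 - (0 + 6))/4 = -(-7 - 1*6)/4 = -(-7 - 6)/4 = -¼*(-13) = 13/4)
√(4969 + (√(-173 - 9)/227 - 2222/V(-32, 51))) = √(4969 + (√(-173 - 9)/227 - 2222/13/4)) = √(4969 + (√(-182)*(1/227) - 2222*4/13)) = √(4969 + ((I*√182)*(1/227) - 8888/13)) = √(4969 + (I*√182/227 - 8888/13)) = √(4969 + (-8888/13 + I*√182/227)) = √(55709/13 + I*√182/227)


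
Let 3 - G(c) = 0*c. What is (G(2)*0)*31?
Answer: 0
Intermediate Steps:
G(c) = 3 (G(c) = 3 - 0*c = 3 - 1*0 = 3 + 0 = 3)
(G(2)*0)*31 = (3*0)*31 = 0*31 = 0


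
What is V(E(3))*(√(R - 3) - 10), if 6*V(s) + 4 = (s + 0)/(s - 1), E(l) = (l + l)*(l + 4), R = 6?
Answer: 610/123 - 61*√3/123 ≈ 4.1004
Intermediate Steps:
E(l) = 2*l*(4 + l) (E(l) = (2*l)*(4 + l) = 2*l*(4 + l))
V(s) = -⅔ + s/(6*(-1 + s)) (V(s) = -⅔ + ((s + 0)/(s - 1))/6 = -⅔ + (s/(-1 + s))/6 = -⅔ + s/(6*(-1 + s)))
V(E(3))*(√(R - 3) - 10) = ((4 - 6*3*(4 + 3))/(6*(-1 + 2*3*(4 + 3))))*(√(6 - 3) - 10) = ((4 - 6*3*7)/(6*(-1 + 2*3*7)))*(√3 - 10) = ((4 - 3*42)/(6*(-1 + 42)))*(-10 + √3) = ((⅙)*(4 - 126)/41)*(-10 + √3) = ((⅙)*(1/41)*(-122))*(-10 + √3) = -61*(-10 + √3)/123 = 610/123 - 61*√3/123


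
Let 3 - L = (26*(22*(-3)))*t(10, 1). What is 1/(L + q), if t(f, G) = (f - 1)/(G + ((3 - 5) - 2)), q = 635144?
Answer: 1/629999 ≈ 1.5873e-6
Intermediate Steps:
t(f, G) = (-1 + f)/(-4 + G) (t(f, G) = (-1 + f)/(G + (-2 - 2)) = (-1 + f)/(G - 4) = (-1 + f)/(-4 + G))
L = -5145 (L = 3 - 26*(22*(-3))*(-1 + 10)/(-4 + 1) = 3 - 26*(-66)*9/(-3) = 3 - (-1716)*(-1/3*9) = 3 - (-1716)*(-3) = 3 - 1*5148 = 3 - 5148 = -5145)
1/(L + q) = 1/(-5145 + 635144) = 1/629999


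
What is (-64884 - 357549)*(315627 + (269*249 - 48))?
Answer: -161605968480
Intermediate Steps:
(-64884 - 357549)*(315627 + (269*249 - 48)) = -422433*(315627 + (66981 - 48)) = -422433*(315627 + 66933) = -422433*382560 = -161605968480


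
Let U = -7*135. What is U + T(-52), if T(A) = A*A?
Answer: 1759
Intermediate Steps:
T(A) = A²
U = -945
U + T(-52) = -945 + (-52)² = -945 + 2704 = 1759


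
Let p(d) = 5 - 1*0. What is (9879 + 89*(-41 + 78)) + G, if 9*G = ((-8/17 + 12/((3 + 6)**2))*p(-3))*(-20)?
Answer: 54428332/4131 ≈ 13176.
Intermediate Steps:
p(d) = 5 (p(d) = 5 + 0 = 5)
G = 14800/4131 (G = (((-8/17 + 12/((3 + 6)**2))*5)*(-20))/9 = (((-8*1/17 + 12/(9**2))*5)*(-20))/9 = (((-8/17 + 12/81)*5)*(-20))/9 = (((-8/17 + 12*(1/81))*5)*(-20))/9 = (((-8/17 + 4/27)*5)*(-20))/9 = (-148/459*5*(-20))/9 = (-740/459*(-20))/9 = (1/9)*(14800/459) = 14800/4131 ≈ 3.5827)
(9879 + 89*(-41 + 78)) + G = (9879 + 89*(-41 + 78)) + 14800/4131 = (9879 + 89*37) + 14800/4131 = (9879 + 3293) + 14800/4131 = 13172 + 14800/4131 = 54428332/4131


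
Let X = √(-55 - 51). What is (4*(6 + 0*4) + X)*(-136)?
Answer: -3264 - 136*I*√106 ≈ -3264.0 - 1400.2*I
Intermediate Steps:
X = I*√106 (X = √(-106) = I*√106 ≈ 10.296*I)
(4*(6 + 0*4) + X)*(-136) = (4*(6 + 0*4) + I*√106)*(-136) = (4*(6 + 0) + I*√106)*(-136) = (4*6 + I*√106)*(-136) = (24 + I*√106)*(-136) = -3264 - 136*I*√106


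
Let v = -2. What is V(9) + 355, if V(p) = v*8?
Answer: 339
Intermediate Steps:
V(p) = -16 (V(p) = -2*8 = -16)
V(9) + 355 = -16 + 355 = 339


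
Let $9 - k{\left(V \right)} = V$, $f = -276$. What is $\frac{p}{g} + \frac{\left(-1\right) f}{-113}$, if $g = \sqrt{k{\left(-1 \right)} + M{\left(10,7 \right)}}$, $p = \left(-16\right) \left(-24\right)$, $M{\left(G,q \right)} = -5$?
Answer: $- \frac{276}{113} + \frac{384 \sqrt{5}}{5} \approx 169.29$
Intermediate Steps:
$k{\left(V \right)} = 9 - V$
$p = 384$
$g = \sqrt{5}$ ($g = \sqrt{\left(9 - -1\right) - 5} = \sqrt{\left(9 + 1\right) - 5} = \sqrt{10 - 5} = \sqrt{5} \approx 2.2361$)
$\frac{p}{g} + \frac{\left(-1\right) f}{-113} = \frac{384}{\sqrt{5}} + \frac{\left(-1\right) \left(-276\right)}{-113} = 384 \frac{\sqrt{5}}{5} + 276 \left(- \frac{1}{113}\right) = \frac{384 \sqrt{5}}{5} - \frac{276}{113} = - \frac{276}{113} + \frac{384 \sqrt{5}}{5}$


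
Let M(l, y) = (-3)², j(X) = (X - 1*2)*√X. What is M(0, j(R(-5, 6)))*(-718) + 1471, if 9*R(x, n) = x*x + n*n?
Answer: -4991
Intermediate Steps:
R(x, n) = n²/9 + x²/9 (R(x, n) = (x*x + n*n)/9 = (x² + n²)/9 = (n² + x²)/9 = n²/9 + x²/9)
j(X) = √X*(-2 + X) (j(X) = (X - 2)*√X = (-2 + X)*√X = √X*(-2 + X))
M(l, y) = 9
M(0, j(R(-5, 6)))*(-718) + 1471 = 9*(-718) + 1471 = -6462 + 1471 = -4991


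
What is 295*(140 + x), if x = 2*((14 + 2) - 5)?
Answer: 47790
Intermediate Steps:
x = 22 (x = 2*(16 - 5) = 2*11 = 22)
295*(140 + x) = 295*(140 + 22) = 295*162 = 47790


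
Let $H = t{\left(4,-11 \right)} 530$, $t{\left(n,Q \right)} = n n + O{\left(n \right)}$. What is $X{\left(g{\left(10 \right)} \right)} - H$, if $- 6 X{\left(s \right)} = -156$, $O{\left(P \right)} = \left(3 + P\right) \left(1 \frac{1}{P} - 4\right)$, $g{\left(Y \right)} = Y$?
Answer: $\frac{10917}{2} \approx 5458.5$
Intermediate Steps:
$O{\left(P \right)} = \left(-4 + \frac{1}{P}\right) \left(3 + P\right)$ ($O{\left(P \right)} = \left(3 + P\right) \left(\frac{1}{P} - 4\right) = \left(3 + P\right) \left(-4 + \frac{1}{P}\right) = \left(-4 + \frac{1}{P}\right) \left(3 + P\right)$)
$X{\left(s \right)} = 26$ ($X{\left(s \right)} = \left(- \frac{1}{6}\right) \left(-156\right) = 26$)
$t{\left(n,Q \right)} = -11 + n^{2} - 4 n + \frac{3}{n}$ ($t{\left(n,Q \right)} = n n - \left(11 - \frac{3}{n} + 4 n\right) = n^{2} - \left(11 - \frac{3}{n} + 4 n\right) = -11 + n^{2} - 4 n + \frac{3}{n}$)
$H = - \frac{10865}{2}$ ($H = \left(-11 + 4^{2} - 16 + \frac{3}{4}\right) 530 = \left(-11 + 16 - 16 + 3 \cdot \frac{1}{4}\right) 530 = \left(-11 + 16 - 16 + \frac{3}{4}\right) 530 = \left(- \frac{41}{4}\right) 530 = - \frac{10865}{2} \approx -5432.5$)
$X{\left(g{\left(10 \right)} \right)} - H = 26 - - \frac{10865}{2} = 26 + \frac{10865}{2} = \frac{10917}{2}$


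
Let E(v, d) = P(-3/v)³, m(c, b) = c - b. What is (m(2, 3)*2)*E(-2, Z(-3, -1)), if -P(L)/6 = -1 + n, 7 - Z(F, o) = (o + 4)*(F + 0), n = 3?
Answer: 3456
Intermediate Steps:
Z(F, o) = 7 - F*(4 + o) (Z(F, o) = 7 - (o + 4)*(F + 0) = 7 - (4 + o)*F = 7 - F*(4 + o))
P(L) = -12 (P(L) = -6*(-1 + 3) = -6*2 = -12)
E(v, d) = -1728 (E(v, d) = (-12)³ = -1728)
(m(2, 3)*2)*E(-2, Z(-3, -1)) = ((2 - 1*3)*2)*(-1728) = ((2 - 3)*2)*(-1728) = -1*2*(-1728) = -2*(-1728) = 3456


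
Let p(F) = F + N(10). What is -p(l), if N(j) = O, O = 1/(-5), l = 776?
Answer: -3879/5 ≈ -775.80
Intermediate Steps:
O = -⅕ ≈ -0.20000
N(j) = -⅕
p(F) = -⅕ + F (p(F) = F - ⅕ = -⅕ + F)
-p(l) = -(-⅕ + 776) = -1*3879/5 = -3879/5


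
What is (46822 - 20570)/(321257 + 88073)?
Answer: 13126/204665 ≈ 0.064134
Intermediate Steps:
(46822 - 20570)/(321257 + 88073) = 26252/409330 = 26252*(1/409330) = 13126/204665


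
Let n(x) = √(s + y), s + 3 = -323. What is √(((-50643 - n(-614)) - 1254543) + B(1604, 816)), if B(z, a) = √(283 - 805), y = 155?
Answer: √(-1305186 - 3*I*√19 + 3*I*√58) ≈ 0.004 + 1142.4*I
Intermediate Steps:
s = -326 (s = -3 - 323 = -326)
n(x) = 3*I*√19 (n(x) = √(-326 + 155) = √(-171) = 3*I*√19)
B(z, a) = 3*I*√58 (B(z, a) = √(-522) = 3*I*√58)
√(((-50643 - n(-614)) - 1254543) + B(1604, 816)) = √(((-50643 - 3*I*√19) - 1254543) + 3*I*√58) = √((-1305186 - 3*I*√19) + 3*I*√58) = √(-1305186 - 3*I*√19 + 3*I*√58)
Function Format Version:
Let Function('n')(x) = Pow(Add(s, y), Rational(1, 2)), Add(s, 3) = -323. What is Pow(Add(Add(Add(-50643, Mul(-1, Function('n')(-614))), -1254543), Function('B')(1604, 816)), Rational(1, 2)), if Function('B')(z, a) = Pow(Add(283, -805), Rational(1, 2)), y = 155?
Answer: Pow(Add(-1305186, Mul(-3, I, Pow(19, Rational(1, 2))), Mul(3, I, Pow(58, Rational(1, 2)))), Rational(1, 2)) ≈ Add(0.004, Mul(1142.4, I))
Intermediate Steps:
s = -326 (s = Add(-3, -323) = -326)
Function('n')(x) = Mul(3, I, Pow(19, Rational(1, 2))) (Function('n')(x) = Pow(Add(-326, 155), Rational(1, 2)) = Pow(-171, Rational(1, 2)) = Mul(3, I, Pow(19, Rational(1, 2))))
Function('B')(z, a) = Mul(3, I, Pow(58, Rational(1, 2))) (Function('B')(z, a) = Pow(-522, Rational(1, 2)) = Mul(3, I, Pow(58, Rational(1, 2))))
Pow(Add(Add(Add(-50643, Mul(-1, Function('n')(-614))), -1254543), Function('B')(1604, 816)), Rational(1, 2)) = Pow(Add(Add(Add(-50643, Mul(-1, Mul(3, I, Pow(19, Rational(1, 2))))), -1254543), Mul(3, I, Pow(58, Rational(1, 2)))), Rational(1, 2)) = Pow(Add(Add(Add(-50643, Mul(-3, I, Pow(19, Rational(1, 2)))), -1254543), Mul(3, I, Pow(58, Rational(1, 2)))), Rational(1, 2)) = Pow(Add(Add(-1305186, Mul(-3, I, Pow(19, Rational(1, 2)))), Mul(3, I, Pow(58, Rational(1, 2)))), Rational(1, 2)) = Pow(Add(-1305186, Mul(-3, I, Pow(19, Rational(1, 2))), Mul(3, I, Pow(58, Rational(1, 2)))), Rational(1, 2))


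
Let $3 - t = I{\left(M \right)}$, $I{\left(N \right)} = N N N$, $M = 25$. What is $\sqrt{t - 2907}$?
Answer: $i \sqrt{18529} \approx 136.12 i$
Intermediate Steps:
$I{\left(N \right)} = N^{3}$ ($I{\left(N \right)} = N^{2} N = N^{3}$)
$t = -15622$ ($t = 3 - 25^{3} = 3 - 15625 = -15622$)
$\sqrt{t - 2907} = \sqrt{-15622 - 2907} = \sqrt{-18529} = i \sqrt{18529}$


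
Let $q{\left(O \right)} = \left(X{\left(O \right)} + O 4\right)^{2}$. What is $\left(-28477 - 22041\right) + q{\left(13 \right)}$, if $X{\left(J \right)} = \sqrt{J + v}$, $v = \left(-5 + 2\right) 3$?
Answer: $-47602$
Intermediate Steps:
$v = -9$ ($v = \left(-3\right) 3 = -9$)
$X{\left(J \right)} = \sqrt{-9 + J}$ ($X{\left(J \right)} = \sqrt{J - 9} = \sqrt{-9 + J}$)
$q{\left(O \right)} = \left(\sqrt{-9 + O} + 4 O\right)^{2}$ ($q{\left(O \right)} = \left(\sqrt{-9 + O} + O 4\right)^{2} = \left(\sqrt{-9 + O} + 4 O\right)^{2}$)
$\left(-28477 - 22041\right) + q{\left(13 \right)} = \left(-28477 - 22041\right) + \left(\sqrt{-9 + 13} + 4 \cdot 13\right)^{2} = -50518 + \left(\sqrt{4} + 52\right)^{2} = -50518 + \left(2 + 52\right)^{2} = -50518 + 54^{2} = -50518 + 2916 = -47602$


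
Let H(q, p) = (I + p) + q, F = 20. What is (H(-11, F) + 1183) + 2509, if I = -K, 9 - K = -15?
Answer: 3677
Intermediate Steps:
K = 24 (K = 9 - 1*(-15) = 9 + 15 = 24)
I = -24 (I = -1*24 = -24)
H(q, p) = -24 + p + q (H(q, p) = (-24 + p) + q = -24 + p + q)
(H(-11, F) + 1183) + 2509 = ((-24 + 20 - 11) + 1183) + 2509 = (-15 + 1183) + 2509 = 1168 + 2509 = 3677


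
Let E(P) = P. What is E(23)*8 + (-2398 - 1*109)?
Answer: -2323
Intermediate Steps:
E(23)*8 + (-2398 - 1*109) = 23*8 + (-2398 - 1*109) = 184 + (-2398 - 109) = 184 - 2507 = -2323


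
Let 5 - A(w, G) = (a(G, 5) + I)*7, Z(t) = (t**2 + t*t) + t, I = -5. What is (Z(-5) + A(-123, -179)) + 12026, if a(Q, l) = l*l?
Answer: 11936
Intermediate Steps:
a(Q, l) = l**2
Z(t) = t + 2*t**2 (Z(t) = (t**2 + t**2) + t = 2*t**2 + t = t + 2*t**2)
A(w, G) = -135 (A(w, G) = 5 - (5**2 - 5)*7 = 5 - (25 - 5)*7 = 5 - 20*7 = 5 - 1*140 = 5 - 140 = -135)
(Z(-5) + A(-123, -179)) + 12026 = (-5*(1 + 2*(-5)) - 135) + 12026 = (-5*(1 - 10) - 135) + 12026 = (-5*(-9) - 135) + 12026 = (45 - 135) + 12026 = -90 + 12026 = 11936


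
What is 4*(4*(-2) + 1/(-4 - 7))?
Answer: -356/11 ≈ -32.364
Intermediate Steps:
4*(4*(-2) + 1/(-4 - 7)) = 4*(-8 + 1/(-11)) = 4*(-8 - 1/11) = 4*(-89/11) = -356/11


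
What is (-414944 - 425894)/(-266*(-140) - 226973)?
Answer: 840838/189733 ≈ 4.4317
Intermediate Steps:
(-414944 - 425894)/(-266*(-140) - 226973) = -840838/(37240 - 226973) = -840838/(-189733) = -840838*(-1/189733) = 840838/189733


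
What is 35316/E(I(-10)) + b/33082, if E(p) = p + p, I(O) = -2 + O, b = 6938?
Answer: -48673225/33082 ≈ -1471.3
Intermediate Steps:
E(p) = 2*p
35316/E(I(-10)) + b/33082 = 35316/((2*(-2 - 10))) + 6938/33082 = 35316/((2*(-12))) + 6938*(1/33082) = 35316/(-24) + 3469/16541 = 35316*(-1/24) + 3469/16541 = -2943/2 + 3469/16541 = -48673225/33082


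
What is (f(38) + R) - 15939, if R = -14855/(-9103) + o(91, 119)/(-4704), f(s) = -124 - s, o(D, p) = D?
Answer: -98483430595/6117216 ≈ -16099.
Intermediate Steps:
R = 9864221/6117216 (R = -14855/(-9103) + 91/(-4704) = -14855*(-1/9103) + 91*(-1/4704) = 14855/9103 - 13/672 = 9864221/6117216 ≈ 1.6125)
(f(38) + R) - 15939 = ((-124 - 1*38) + 9864221/6117216) - 15939 = ((-124 - 38) + 9864221/6117216) - 15939 = (-162 + 9864221/6117216) - 15939 = -981124771/6117216 - 15939 = -98483430595/6117216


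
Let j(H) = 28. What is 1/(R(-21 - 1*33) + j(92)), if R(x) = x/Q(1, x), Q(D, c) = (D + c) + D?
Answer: 26/755 ≈ 0.034437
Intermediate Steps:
Q(D, c) = c + 2*D
R(x) = x/(2 + x) (R(x) = x/(x + 2*1) = x/(x + 2) = x/(2 + x))
1/(R(-21 - 1*33) + j(92)) = 1/((-21 - 1*33)/(2 + (-21 - 1*33)) + 28) = 1/((-21 - 33)/(2 + (-21 - 33)) + 28) = 1/(-54/(2 - 54) + 28) = 1/(-54/(-52) + 28) = 1/(-54*(-1/52) + 28) = 1/(27/26 + 28) = 1/(755/26) = 26/755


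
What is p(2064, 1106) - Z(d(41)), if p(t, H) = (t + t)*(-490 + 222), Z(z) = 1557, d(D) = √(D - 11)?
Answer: -1107861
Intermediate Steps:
d(D) = √(-11 + D)
p(t, H) = -536*t (p(t, H) = (2*t)*(-268) = -536*t)
p(2064, 1106) - Z(d(41)) = -536*2064 - 1*1557 = -1106304 - 1557 = -1107861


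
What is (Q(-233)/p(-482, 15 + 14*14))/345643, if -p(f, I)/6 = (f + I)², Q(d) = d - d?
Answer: 0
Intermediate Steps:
Q(d) = 0
p(f, I) = -6*(I + f)² (p(f, I) = -6*(f + I)² = -6*(I + f)²)
(Q(-233)/p(-482, 15 + 14*14))/345643 = (0/((-6*((15 + 14*14) - 482)²)))/345643 = (0/((-6*((15 + 196) - 482)²)))*(1/345643) = (0/((-6*(211 - 482)²)))*(1/345643) = (0/((-6*(-271)²)))*(1/345643) = (0/((-6*73441)))*(1/345643) = (0/(-440646))*(1/345643) = (0*(-1/440646))*(1/345643) = 0*(1/345643) = 0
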